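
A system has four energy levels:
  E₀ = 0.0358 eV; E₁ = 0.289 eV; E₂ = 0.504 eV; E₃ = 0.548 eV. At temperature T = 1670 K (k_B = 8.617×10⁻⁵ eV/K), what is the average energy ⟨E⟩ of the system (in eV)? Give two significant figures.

0.097 eV

k_BT = 8.617×10⁻⁵ × 1670 K = 0.1439 eV.
Eᵢ/kT = 0.2488, 2.008, 3.502, 3.808.
Z = Σ e^(−Eᵢ/kT) = e^(−0.2488) + e^(−2.008) + e^(−3.502) + e^(−3.808) = 0.7797 + 0.1343 + 0.03014 + 0.02219 = 0.9663.
⟨E⟩ = Σ Eᵢ e^(−Eᵢ/kT) / Z = (0.0358·0.7797 + 0.289·0.1343 + 0.504·0.03014 + 0.548·0.02219) / 0.9663 = 0.097 eV.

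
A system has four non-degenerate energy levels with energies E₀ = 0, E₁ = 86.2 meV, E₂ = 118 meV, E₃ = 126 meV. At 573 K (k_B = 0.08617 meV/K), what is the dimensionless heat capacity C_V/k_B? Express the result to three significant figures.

k_BT = 0.08617 × 573 K = 49.375 meV.
Eᵢ/kT = 0, 1.7458, 2.3899, 2.5519.
Z = Σ e^(−Eᵢ/kT) = e^(−0) + e^(−1.7458) + e^(−2.3899) + e^(−2.5519) = 1.0000 + 0.17451 + 0.091639 + 0.077933 = 1.3441.
⟨E⟩ = 26.542 meV, ⟨E²⟩ = 2834.6 meV².
C_V/k_B = (⟨E²⟩ − ⟨E⟩²)/(kT)² = (2834.6 − 704.48)/2437.9 = 0.874.

0.874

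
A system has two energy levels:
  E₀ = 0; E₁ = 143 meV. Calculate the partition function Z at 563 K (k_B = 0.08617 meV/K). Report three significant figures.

k_BT = 0.08617 × 563 K = 48.514 meV.
Eᵢ/kT = 0, 2.9476.
Z = Σ e^(−Eᵢ/kT) = e^(−0) + e^(−2.9476) = 1.0000 + 0.052465 = 1.0525.

Z = 1.05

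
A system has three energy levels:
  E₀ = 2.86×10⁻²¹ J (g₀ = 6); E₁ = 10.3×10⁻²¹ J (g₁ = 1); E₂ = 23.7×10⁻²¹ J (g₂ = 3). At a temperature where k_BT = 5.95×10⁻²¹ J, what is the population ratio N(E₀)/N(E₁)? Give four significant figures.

20.95

n₀/n₁ = (g₀/g₁) exp[−(E₀−E₁)/kT] = (6/1) × exp(−(-7.44 ×10⁻²¹ J)/(5.95 ×10⁻²¹ J)) = (6/1) × exp(1.25042) = 20.95.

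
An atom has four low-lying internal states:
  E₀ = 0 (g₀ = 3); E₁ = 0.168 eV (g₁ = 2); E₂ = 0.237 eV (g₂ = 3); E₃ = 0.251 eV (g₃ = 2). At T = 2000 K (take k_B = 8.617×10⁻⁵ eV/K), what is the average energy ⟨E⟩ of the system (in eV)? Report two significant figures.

0.085 eV

k_BT = 8.617×10⁻⁵ × 2000 K = 0.1723 eV.
Eᵢ/kT = 0, 0.9750, 1.376, 1.457.
Z = Σ gᵢe^(−Eᵢ/kT) = 3·e^(−0) + 2·e^(−0.9750) + 3·e^(−1.376) + 2·e^(−1.457) = 3.000 + 0.7544 + 0.7578 + 0.4659 = 4.978.
⟨E⟩ = Σ Eᵢ gᵢe^(−Eᵢ/kT) / Z = (0·3.000 + 0.168·0.7544 + 0.237·0.7578 + 0.251·0.4659) / 4.978 = 0.085 eV.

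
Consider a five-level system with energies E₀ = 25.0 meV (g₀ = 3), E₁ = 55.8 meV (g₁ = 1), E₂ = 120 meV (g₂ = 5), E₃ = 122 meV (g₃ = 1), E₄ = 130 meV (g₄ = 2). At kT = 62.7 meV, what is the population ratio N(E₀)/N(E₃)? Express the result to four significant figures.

14.09

n₀/n₃ = (g₀/g₃) exp[−(E₀−E₃)/kT] = (3/1) × exp(−(-97.0 meV)/(62.7 meV)) = (3/1) × exp(1.54705) = 14.09.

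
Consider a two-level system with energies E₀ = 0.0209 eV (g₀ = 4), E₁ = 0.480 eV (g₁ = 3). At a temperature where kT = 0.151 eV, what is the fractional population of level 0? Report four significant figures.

Eᵢ/kT = 0.138411, 3.17881.
Z = Σ gᵢe^(−Eᵢ/kT) = 4·e^(−0.138411) + 3·e^(−3.17881) = 3.48296 + 0.124906 = 3.60787.
P₀ = g₀ e^(−E₀/kT) / Z = 3.48296/3.60787 = 0.9654.

0.9654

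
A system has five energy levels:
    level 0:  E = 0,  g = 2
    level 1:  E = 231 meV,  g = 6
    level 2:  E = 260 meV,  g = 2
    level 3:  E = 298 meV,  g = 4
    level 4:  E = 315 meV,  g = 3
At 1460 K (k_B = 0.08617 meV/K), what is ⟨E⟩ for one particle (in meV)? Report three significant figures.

k_BT = 0.08617 × 1460 K = 125.81 meV.
Eᵢ/kT = 0, 1.8361, 2.0666, 2.3687, 2.5038.
Z = Σ gᵢe^(−Eᵢ/kT) = 2·e^(−0) + 6·e^(−1.8361) + 2·e^(−2.0666) + 4·e^(−2.3687) + 3·e^(−2.5038) = 2.0000 + 0.95663 + 0.25323 + 0.37441 + 0.24532 = 3.8296.
⟨E⟩ = Σ Eᵢ gᵢe^(−Eᵢ/kT) / Z = (0·2.0000 + 231·0.95663 + 260·0.25323 + 298·0.37441 + 315·0.24532) / 3.8296 = 124 meV.

124 meV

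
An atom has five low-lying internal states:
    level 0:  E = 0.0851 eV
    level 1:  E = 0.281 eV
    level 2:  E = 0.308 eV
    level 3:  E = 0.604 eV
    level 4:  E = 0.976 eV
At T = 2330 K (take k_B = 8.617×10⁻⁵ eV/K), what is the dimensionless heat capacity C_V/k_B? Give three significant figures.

k_BT = 8.617×10⁻⁵ × 2330 K = 0.20078 eV.
Eᵢ/kT = 0.42385, 1.3995, 1.5340, 3.0083, 4.8610.
Z = Σ e^(−Eᵢ/kT) = e^(−0.42385) + e^(−1.3995) + e^(−1.5340) + e^(−3.0083) + e^(−4.8610) = 0.65452 + 0.24672 + 0.21567 + 0.049376 + 0.0077427 = 1.1740.
⟨E⟩ = 0.19492 eV, ⟨E²⟩ = 0.059684 eV².
C_V/k_B = (⟨E²⟩ − ⟨E⟩²)/(kT)² = (0.059684 − 0.037994)/0.040313 = 0.538.

0.538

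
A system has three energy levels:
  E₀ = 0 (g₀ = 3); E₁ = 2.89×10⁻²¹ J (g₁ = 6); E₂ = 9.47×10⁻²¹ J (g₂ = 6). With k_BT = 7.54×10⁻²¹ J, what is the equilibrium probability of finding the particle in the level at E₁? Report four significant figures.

0.4648

Eᵢ/kT = 0, 0.383289, 1.25597.
Z = Σ gᵢe^(−Eᵢ/kT) = 3·e^(−0) + 6·e^(−0.383289) + 6·e^(−1.25597) = 3.00000 + 4.08970 + 1.70880 = 8.79850.
P₁ = g₁ e^(−E₁/kT) / Z = 4.08970/8.79850 = 0.4648.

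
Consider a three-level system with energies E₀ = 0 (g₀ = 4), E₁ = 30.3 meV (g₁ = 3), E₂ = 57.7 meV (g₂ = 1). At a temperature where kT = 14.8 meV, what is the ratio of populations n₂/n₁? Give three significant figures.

n₂/n₁ = (g₂/g₁) exp[−(E₂−E₁)/kT] = (1/3) × exp(−(27.4 meV)/(14.8 meV)) = (1/3) × exp(-1.8514) = 0.0523.

0.0523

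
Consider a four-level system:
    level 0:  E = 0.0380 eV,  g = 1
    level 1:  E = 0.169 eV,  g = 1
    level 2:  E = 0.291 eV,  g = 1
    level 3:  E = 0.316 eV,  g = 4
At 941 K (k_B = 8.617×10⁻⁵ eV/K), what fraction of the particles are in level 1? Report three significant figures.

k_BT = 8.617×10⁻⁵ × 941 K = 0.081086 eV.
Eᵢ/kT = 0.46864, 2.0842, 3.5888, 3.8971.
Z = Σ gᵢe^(−Eᵢ/kT) = 1·e^(−0.46864) + 1·e^(−2.0842) + 1·e^(−3.5888) + 4·e^(−3.8971) = 0.62585 + 0.12441 + 0.027631 + 0.081203 = 0.85909.
P₁ = g₁ e^(−E₁/kT) / Z = 0.12441/0.85909 = 0.145.

0.145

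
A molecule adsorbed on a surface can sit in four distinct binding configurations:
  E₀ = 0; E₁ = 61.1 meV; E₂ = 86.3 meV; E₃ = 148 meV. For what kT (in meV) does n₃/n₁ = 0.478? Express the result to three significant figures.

n₃/n₁ = exp[−(E₃−E₁)/kT] = 0.478.
⇒ (E₃−E₁)/kT = ln(1/0.478) = ln(2.0921) = 0.73817.
kT = 86.9 meV / 0.73817 = 118 meV.

118 meV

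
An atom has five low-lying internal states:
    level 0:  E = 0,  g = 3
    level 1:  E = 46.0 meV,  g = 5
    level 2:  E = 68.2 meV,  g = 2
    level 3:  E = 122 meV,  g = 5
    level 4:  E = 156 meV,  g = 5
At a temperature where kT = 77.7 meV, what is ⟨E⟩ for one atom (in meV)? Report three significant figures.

50.0 meV

Eᵢ/kT = 0, 0.59202, 0.87773, 1.5701, 2.0077.
Z = Σ gᵢe^(−Eᵢ/kT) = 3·e^(−0) + 5·e^(−0.59202) + 2·e^(−0.87773) + 5·e^(−1.5701) + 5·e^(−2.0077) = 3.0000 + 2.7660 + 0.83145 + 1.0401 + 0.67149 = 8.3090.
⟨E⟩ = Σ Eᵢ gᵢe^(−Eᵢ/kT) / Z = (0·3.0000 + 46.0·2.7660 + 68.2·0.83145 + 122·1.0401 + 156·0.67149) / 8.3090 = 50.0 meV.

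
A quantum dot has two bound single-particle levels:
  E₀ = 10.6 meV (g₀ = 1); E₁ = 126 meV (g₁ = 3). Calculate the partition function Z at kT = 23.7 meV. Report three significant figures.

Eᵢ/kT = 0.44726, 5.3165.
Z = Σ gᵢe^(−Eᵢ/kT) = 1·e^(−0.44726) + 3·e^(−5.3165) = 0.63938 + 0.014730 = 0.65411.

Z = 0.654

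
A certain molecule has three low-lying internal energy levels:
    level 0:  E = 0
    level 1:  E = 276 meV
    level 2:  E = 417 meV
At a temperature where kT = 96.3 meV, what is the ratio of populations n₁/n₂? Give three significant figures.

n₁/n₂ = exp[−(E₁−E₂)/kT] = exp(−(-141 meV)/(96.3 meV)) = exp(1.4642) = 4.32.

4.32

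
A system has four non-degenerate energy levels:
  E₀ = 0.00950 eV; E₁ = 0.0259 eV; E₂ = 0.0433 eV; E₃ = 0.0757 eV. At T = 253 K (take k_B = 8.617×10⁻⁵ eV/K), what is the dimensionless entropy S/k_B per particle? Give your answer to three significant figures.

k_BT = 8.617×10⁻⁵ × 253 K = 0.021801 eV.
Eᵢ/kT = 0.43576, 1.1880, 1.9861, 3.4723.
Z = Σ e^(−Eᵢ/kT) = e^(−0.43576) + e^(−1.1880) + e^(−1.9861) + e^(−3.4723) = 0.64677 + 0.30483 + 0.13723 + 0.031046 = 1.1199.
⟨E⟩ = Σ EᵢPᵢ = 0.019941 eV.
S/k_B = ln Z + ⟨E⟩/kT = ln(1.1199) + 0.019941/0.021801 = 0.11324 + 0.91468 = 1.03.

1.03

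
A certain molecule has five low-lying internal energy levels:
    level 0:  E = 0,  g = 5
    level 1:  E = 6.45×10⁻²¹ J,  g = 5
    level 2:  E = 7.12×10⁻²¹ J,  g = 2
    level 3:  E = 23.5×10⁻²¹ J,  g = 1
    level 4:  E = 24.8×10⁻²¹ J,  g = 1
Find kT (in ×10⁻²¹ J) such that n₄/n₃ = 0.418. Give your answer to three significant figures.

n₄/n₃ = (g₄/g₃) exp[−(E₄−E₃)/kT] = 0.418.
⇒ (E₄−E₃)/kT = ln((1/1)/0.418) = ln(2.3923) = 0.87226.
kT = 1.3 ×10⁻²¹ J / 0.87226 = 1.49 ×10⁻²¹ J.

1.49 ×10⁻²¹ J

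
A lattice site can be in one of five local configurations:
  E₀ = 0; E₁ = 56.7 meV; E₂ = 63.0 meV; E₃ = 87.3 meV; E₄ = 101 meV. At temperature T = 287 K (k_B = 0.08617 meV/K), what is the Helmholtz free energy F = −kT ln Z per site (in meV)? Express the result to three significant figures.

-5.03 meV

k_BT = 0.08617 × 287 K = 24.731 meV.
Eᵢ/kT = 0, 2.2927, 2.5474, 3.5300, 4.0839.
Z = Σ e^(−Eᵢ/kT) = e^(−0) + e^(−2.2927) + e^(−2.5474) + e^(−3.5300) + e^(−4.0839) = 1.0000 + 0.10099 + 0.078285 + 0.029305 + 0.016842 = 1.2254.
F = −kT ln Z = −24.731 × ln(1.2254) = −24.731 × 0.20327 = -5.03 meV.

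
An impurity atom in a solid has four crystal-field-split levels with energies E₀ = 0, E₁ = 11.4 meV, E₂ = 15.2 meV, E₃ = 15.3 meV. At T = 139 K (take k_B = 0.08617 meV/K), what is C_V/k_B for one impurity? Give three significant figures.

0.338

k_BT = 0.08617 × 139 K = 11.978 meV.
Eᵢ/kT = 0, 0.95174, 1.2690, 1.2773.
Z = Σ e^(−Eᵢ/kT) = e^(−0) + e^(−0.95174) + e^(−1.2690) + e^(−1.2773) = 1.0000 + 0.38607 + 0.28111 + 0.27879 = 1.9460.
⟨E⟩ = 6.6493 meV, ⟨E²⟩ = 92.694 meV².
C_V/k_B = (⟨E²⟩ − ⟨E⟩²)/(kT)² = (92.694 − 44.213)/143.47 = 0.338.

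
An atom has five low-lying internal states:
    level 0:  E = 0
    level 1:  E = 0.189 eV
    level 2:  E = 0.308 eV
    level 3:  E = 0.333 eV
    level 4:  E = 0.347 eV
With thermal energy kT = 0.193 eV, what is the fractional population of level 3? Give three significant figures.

0.0927

Eᵢ/kT = 0, 0.97927, 1.5959, 1.7254, 1.7979.
Z = Σ e^(−Eᵢ/kT) = e^(−0) + e^(−0.97927) + e^(−1.5959) + e^(−1.7254) + e^(−1.7979) = 1.0000 + 0.37559 + 0.20273 + 0.17810 + 0.16565 = 1.9221.
P₃ = e^(−E₃/kT) / Z = 0.17810/1.9221 = 0.0927.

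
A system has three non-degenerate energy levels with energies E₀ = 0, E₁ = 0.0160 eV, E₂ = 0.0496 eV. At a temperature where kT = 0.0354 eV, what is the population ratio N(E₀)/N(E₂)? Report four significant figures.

n₀/n₂ = exp[−(E₀−E₂)/kT] = exp(−(-0.0496 eV)/(0.0354 eV)) = exp(1.40113) = 4.060.

4.060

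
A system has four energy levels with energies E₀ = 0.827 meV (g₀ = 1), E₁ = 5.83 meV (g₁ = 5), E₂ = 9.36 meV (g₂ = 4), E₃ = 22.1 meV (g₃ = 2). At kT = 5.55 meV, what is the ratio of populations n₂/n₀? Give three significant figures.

n₂/n₀ = (g₂/g₀) exp[−(E₂−E₀)/kT] = (4/1) × exp(−(8.533 meV)/(5.55 meV)) = (4/1) × exp(-1.5375) = 0.860.

0.860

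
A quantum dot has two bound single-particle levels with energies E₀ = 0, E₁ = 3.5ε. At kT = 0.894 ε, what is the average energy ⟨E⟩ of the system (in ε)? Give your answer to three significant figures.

0.0684 ε

Eᵢ/kT = 0, 3.9150.
Z = Σ e^(−Eᵢ/kT) = e^(−0) + e^(−3.9150) = 1.0000 + 0.019941 = 1.0199.
⟨E⟩ = Σ Eᵢ e^(−Eᵢ/kT) / Z = (0·1.0000 + 3.5·0.019941) / 1.0199 = 0.0684 ε.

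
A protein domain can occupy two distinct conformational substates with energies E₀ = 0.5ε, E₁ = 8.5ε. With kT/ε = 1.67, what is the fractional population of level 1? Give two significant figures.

0.0082

Eᵢ/kT = 0.2994, 5.090.
Z = Σ e^(−Eᵢ/kT) = e^(−0.2994) + e^(−5.090) = 0.7413 + 0.006158 = 0.7475.
P₁ = e^(−E₁/kT) / Z = 0.006158/0.7475 = 0.0082.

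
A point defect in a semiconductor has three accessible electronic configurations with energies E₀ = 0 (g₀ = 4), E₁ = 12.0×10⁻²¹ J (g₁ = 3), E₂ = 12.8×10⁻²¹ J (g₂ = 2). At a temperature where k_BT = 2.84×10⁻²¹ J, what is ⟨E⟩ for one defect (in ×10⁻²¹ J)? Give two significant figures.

Eᵢ/kT = 0, 4.225, 4.507.
Z = Σ gᵢe^(−Eᵢ/kT) = 4·e^(−0) + 3·e^(−4.225) + 2·e^(−4.507) = 4.000 + 0.04388 + 0.02206 = 4.066.
⟨E⟩ = Σ Eᵢ gᵢe^(−Eᵢ/kT) / Z = (0·4.000 + 12.0·0.04388 + 12.8·0.02206) / 4.066 = 0.20 ×10⁻²¹ J.

0.20 ×10⁻²¹ J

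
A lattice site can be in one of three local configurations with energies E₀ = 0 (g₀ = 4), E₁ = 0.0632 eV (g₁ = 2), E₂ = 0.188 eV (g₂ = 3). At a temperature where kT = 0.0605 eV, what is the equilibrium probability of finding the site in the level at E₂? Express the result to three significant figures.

Eᵢ/kT = 0, 1.0446, 3.1074.
Z = Σ gᵢe^(−Eᵢ/kT) = 4·e^(−0) + 2·e^(−1.0446) + 3·e^(−3.1074) = 4.0000 + 0.70367 + 0.13415 = 4.8378.
P₂ = g₂ e^(−E₂/kT) / Z = 0.13415/4.8378 = 0.0277.

0.0277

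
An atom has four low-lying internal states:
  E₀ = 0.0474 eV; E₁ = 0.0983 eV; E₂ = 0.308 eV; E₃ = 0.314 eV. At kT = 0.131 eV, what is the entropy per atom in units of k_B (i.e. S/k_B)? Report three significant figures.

1.08

Eᵢ/kT = 0.36183, 0.75038, 2.3511, 2.3969.
Z = Σ e^(−Eᵢ/kT) = e^(−0.36183) + e^(−0.75038) + e^(−2.3511) + e^(−2.3969) = 0.69640 + 0.47219 + 0.095264 + 0.091000 = 1.3549.
⟨E⟩ = Σ EᵢPᵢ = 0.10137 eV.
S/k_B = ln Z + ⟨E⟩/kT = ln(1.3549) + 0.10137/0.131 = 0.30373 + 0.77382 = 1.08.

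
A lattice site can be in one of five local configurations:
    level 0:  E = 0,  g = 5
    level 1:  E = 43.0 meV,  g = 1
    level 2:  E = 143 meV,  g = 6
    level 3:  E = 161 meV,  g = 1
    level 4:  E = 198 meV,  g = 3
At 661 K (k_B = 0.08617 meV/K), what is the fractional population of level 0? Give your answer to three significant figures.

0.818

k_BT = 0.08617 × 661 K = 56.958 meV.
Eᵢ/kT = 0, 0.75494, 2.5106, 2.8266, 3.4762.
Z = Σ gᵢe^(−Eᵢ/kT) = 5·e^(−0) + 1·e^(−0.75494) + 6·e^(−2.5106) + 1·e^(−2.8266) + 3·e^(−3.4762) = 5.0000 + 0.47004 + 0.48732 + 0.059214 + 0.092774 = 6.1093.
P₀ = g₀ e^(−E₀/kT) / Z = 5.0000/6.1093 = 0.818.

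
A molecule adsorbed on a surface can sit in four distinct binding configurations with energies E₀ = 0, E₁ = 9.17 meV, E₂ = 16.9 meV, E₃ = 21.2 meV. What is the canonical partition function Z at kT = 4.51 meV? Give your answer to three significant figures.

Z = 1.16

Eᵢ/kT = 0, 2.0333, 3.7472, 4.7007.
Z = Σ e^(−Eᵢ/kT) = e^(−0) + e^(−2.0333) + e^(−3.7472) + e^(−4.7007) = 1.0000 + 0.13090 + 0.023584 + 0.0090889 = 1.1636.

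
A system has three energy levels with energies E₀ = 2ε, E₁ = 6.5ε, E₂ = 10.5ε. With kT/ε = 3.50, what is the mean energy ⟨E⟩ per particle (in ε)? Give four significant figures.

Eᵢ/kT = 0.571429, 1.85714, 3.00000.
Z = Σ e^(−Eᵢ/kT) = e^(−0.571429) + e^(−1.85714) + e^(−3.00000) = 0.564718 + 0.156118 + 0.0497871 = 0.770623.
⟨E⟩ = Σ Eᵢ e^(−Eᵢ/kT) / Z = (2·0.564718 + 6.5·0.156118 + 10.5·0.0497871) / 0.770623 = 3.461 ε.

3.461 ε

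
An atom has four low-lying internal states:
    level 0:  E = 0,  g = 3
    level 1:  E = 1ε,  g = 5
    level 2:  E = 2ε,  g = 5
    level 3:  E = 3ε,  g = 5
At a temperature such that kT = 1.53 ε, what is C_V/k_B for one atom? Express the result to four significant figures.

Eᵢ/kT = 0, 0.653595, 1.30719, 1.96078.
Z = Σ gᵢe^(−Eᵢ/kT) = 3·e^(−0) + 5·e^(−0.653595) + 5·e^(−1.30719) + 5·e^(−1.96078) = 3.00000 + 2.60086 + 1.35290 + 0.703743 = 7.65750.
⟨E⟩ = 0.968709 ε, ⟨E²⟩ = 1.87348 ε².
C_V/k_B = (⟨E²⟩ − ⟨E⟩²)/(kT)² = (1.87348 − 0.938397)/2.34090 = 0.3995.

0.3995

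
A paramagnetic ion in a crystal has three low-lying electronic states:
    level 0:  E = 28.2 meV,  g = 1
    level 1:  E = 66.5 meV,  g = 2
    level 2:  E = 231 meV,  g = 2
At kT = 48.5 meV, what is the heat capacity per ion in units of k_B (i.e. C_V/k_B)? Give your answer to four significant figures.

Eᵢ/kT = 0.581443, 1.37113, 4.76289.
Z = Σ gᵢe^(−Eᵢ/kT) = 1·e^(−0.581443) + 2·e^(−1.37113) + 2·e^(−4.76289) = 0.559091 + 0.507640 + 0.0170818 = 1.08381.
⟨E⟩ = 49.3355 meV, ⟨E²⟩ = 3322.56 meV².
C_V/k_B = (⟨E²⟩ − ⟨E⟩²)/(kT)² = (3322.56 − 2433.99)/2352.25 = 0.3778.

0.3778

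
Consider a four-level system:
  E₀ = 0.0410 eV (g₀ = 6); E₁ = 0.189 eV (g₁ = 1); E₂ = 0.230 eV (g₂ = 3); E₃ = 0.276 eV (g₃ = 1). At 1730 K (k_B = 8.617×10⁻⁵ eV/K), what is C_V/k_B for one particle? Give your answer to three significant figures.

k_BT = 8.617×10⁻⁵ × 1730 K = 0.14907 eV.
Eᵢ/kT = 0.27504, 1.2679, 1.5429, 1.8515.
Z = Σ gᵢe^(−Eᵢ/kT) = 6·e^(−0.27504) + 1·e^(−1.2679) + 3·e^(−1.5429) + 1·e^(−1.8515) = 4.5573 + 0.28142 + 0.64128 + 0.15700 = 5.6370.
⟨E⟩ = 0.076435 eV, ⟨E²⟩ = 0.011282 eV².
C_V/k_B = (⟨E²⟩ − ⟨E⟩²)/(kT)² = (0.011282 − 0.0058423)/0.022222 = 0.245.

0.245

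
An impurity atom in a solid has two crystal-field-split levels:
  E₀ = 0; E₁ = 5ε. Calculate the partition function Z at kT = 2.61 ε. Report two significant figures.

Eᵢ/kT = 0, 1.916.
Z = Σ e^(−Eᵢ/kT) = e^(−0) + e^(−1.916) = 1.000 + 0.1472 = 1.147.

Z = 1.1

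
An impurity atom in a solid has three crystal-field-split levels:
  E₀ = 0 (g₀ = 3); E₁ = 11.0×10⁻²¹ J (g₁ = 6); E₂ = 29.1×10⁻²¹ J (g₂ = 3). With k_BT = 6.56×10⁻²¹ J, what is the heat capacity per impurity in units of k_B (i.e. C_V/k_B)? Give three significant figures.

Eᵢ/kT = 0, 1.6768, 4.4360.
Z = Σ gᵢe^(−Eᵢ/kT) = 3·e^(−0) + 6·e^(−1.6768) + 3·e^(−4.4360) = 3.0000 + 1.1218 + 0.035530 = 4.1573.
⟨E⟩ = 3.2169, ⟨E²⟩ = 39.888.
C_V/k_B = (⟨E²⟩ − ⟨E⟩²)/(kT)² = (39.888 − 10.348)/43.034 = 0.686.

0.686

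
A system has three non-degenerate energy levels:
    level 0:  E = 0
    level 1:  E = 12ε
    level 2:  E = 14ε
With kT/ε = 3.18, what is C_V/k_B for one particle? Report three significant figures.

Eᵢ/kT = 0, 3.7736, 4.4025.
Z = Σ e^(−Eᵢ/kT) = e^(−0) + e^(−3.7736) + e^(−4.4025) = 1.0000 + 0.022969 + 0.012247 = 1.0352.
⟨E⟩ = 0.43188 ε, ⟨E²⟩ = 5.5139 ε².
C_V/k_B = (⟨E²⟩ − ⟨E⟩²)/(kT)² = (5.5139 − 0.18652)/10.112 = 0.527.

0.527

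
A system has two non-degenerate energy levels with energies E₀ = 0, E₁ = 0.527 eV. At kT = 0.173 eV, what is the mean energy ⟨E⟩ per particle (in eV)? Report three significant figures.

Eᵢ/kT = 0, 3.0462.
Z = Σ e^(−Eᵢ/kT) = e^(−0) + e^(−3.0462) = 1.0000 + 0.047539 = 1.0475.
⟨E⟩ = Σ Eᵢ e^(−Eᵢ/kT) / Z = (0·1.0000 + 0.527·0.047539) / 1.0475 = 0.0239 eV.

0.0239 eV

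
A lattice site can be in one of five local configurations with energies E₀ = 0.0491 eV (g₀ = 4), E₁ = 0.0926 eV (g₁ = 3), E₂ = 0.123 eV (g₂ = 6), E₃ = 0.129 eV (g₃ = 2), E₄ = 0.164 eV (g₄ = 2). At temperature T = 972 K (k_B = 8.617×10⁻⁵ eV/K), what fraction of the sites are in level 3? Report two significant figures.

k_BT = 8.617×10⁻⁵ × 972 K = 0.08376 eV.
Eᵢ/kT = 0.5862, 1.106, 1.468, 1.540, 1.958.
Z = Σ gᵢe^(−Eᵢ/kT) = 4·e^(−0.5862) + 3·e^(−1.106) + 6·e^(−1.468) + 2·e^(−1.540) + 2·e^(−1.958) = 2.226 + 0.9926 + 1.382 + 0.4288 + 0.2823 = 5.312.
P₃ = g₃ e^(−E₃/kT) / Z = 0.4288/5.312 = 0.081.

0.081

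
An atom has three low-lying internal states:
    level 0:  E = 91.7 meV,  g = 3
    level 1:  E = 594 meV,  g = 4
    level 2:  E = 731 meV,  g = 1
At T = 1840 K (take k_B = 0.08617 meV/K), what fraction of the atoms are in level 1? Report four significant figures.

0.05284

k_BT = 0.08617 × 1840 K = 158.553 meV.
Eᵢ/kT = 0.578356, 3.74638, 4.61045.
Z = Σ gᵢe^(−Eᵢ/kT) = 3·e^(−0.578356) + 4·e^(−3.74638) + 1·e^(−4.61045) = 1.68246 + 0.0944121 + 0.00994734 = 1.78682.
P₁ = g₁ e^(−E₁/kT) / Z = 0.0944121/1.78682 = 0.05284.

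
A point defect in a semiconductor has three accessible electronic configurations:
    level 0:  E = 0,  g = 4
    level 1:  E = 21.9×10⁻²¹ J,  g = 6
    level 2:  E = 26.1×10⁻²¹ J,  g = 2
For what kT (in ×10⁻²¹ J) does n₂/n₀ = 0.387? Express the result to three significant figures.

102 ×10⁻²¹ J

n₂/n₀ = (g₂/g₀) exp[−(E₂−E₀)/kT] = 0.387.
⇒ (E₂−E₀)/kT = ln((2/4)/0.387) = ln(1.2920) = 0.25619.
kT = 26.1 ×10⁻²¹ J / 0.25619 = 102 ×10⁻²¹ J.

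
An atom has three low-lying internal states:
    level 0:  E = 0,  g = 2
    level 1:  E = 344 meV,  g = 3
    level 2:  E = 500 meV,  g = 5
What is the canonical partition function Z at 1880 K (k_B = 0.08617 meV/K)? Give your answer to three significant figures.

Z = 2.59

k_BT = 0.08617 × 1880 K = 162.00 meV.
Eᵢ/kT = 0, 2.1235, 3.0864.
Z = Σ gᵢe^(−Eᵢ/kT) = 2·e^(−0) + 3·e^(−2.1235) + 5·e^(−3.0864) = 2.0000 + 0.35884 + 0.22833 = 2.5872.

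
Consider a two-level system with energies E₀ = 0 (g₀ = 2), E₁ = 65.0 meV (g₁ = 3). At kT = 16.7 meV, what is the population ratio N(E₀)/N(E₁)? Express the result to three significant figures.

32.7

n₀/n₁ = (g₀/g₁) exp[−(E₀−E₁)/kT] = (2/3) × exp(−(-65.0 meV)/(16.7 meV)) = (2/3) × exp(3.8922) = 32.7.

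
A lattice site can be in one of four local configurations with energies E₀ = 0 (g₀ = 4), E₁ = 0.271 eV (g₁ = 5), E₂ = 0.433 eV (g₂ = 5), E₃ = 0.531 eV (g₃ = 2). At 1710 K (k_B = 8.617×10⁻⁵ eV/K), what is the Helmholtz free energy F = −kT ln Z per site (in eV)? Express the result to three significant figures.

k_BT = 8.617×10⁻⁵ × 1710 K = 0.14735 eV.
Eᵢ/kT = 0, 1.8392, 2.9386, 3.6037.
Z = Σ gᵢe^(−Eᵢ/kT) = 4·e^(−0) + 5·e^(−1.8392) + 5·e^(−2.9386) + 2·e^(−3.6037) = 4.0000 + 0.79472 + 0.26470 + 0.054446 = 5.1139.
F = −kT ln Z = −0.14735 × ln(5.1139) = −0.14735 × 1.6320 = -0.240 eV.

-0.240 eV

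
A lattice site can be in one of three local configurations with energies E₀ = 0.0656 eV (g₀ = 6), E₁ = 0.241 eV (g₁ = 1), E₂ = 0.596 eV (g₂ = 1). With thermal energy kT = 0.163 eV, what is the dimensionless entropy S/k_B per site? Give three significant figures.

1.93

Eᵢ/kT = 0.40245, 1.4785, 3.6564.
Z = Σ gᵢe^(−Eᵢ/kT) = 6·e^(−0.40245) + 1·e^(−1.4785) + 1·e^(−3.6564) = 4.0121 + 0.22798 + 0.025825 = 4.2659.
⟨E⟩ = Σ EᵢPᵢ = 0.078185 eV.
S/k_B = ln Z + ⟨E⟩/kT = ln(4.2659) + 0.078185/0.163 = 1.4507 + 0.47966 = 1.93.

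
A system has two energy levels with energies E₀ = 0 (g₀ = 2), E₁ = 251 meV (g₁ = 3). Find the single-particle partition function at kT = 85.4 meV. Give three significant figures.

Eᵢ/kT = 0, 2.9391.
Z = Σ gᵢe^(−Eᵢ/kT) = 2·e^(−0) + 3·e^(−2.9391) = 2.0000 + 0.15874 = 2.1587.

Z = 2.16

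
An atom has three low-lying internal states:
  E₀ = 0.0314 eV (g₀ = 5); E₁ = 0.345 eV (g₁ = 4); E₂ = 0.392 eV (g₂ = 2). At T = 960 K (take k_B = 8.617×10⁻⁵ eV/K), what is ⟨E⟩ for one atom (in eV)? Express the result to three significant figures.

k_BT = 8.617×10⁻⁵ × 960 K = 0.082723 eV.
Eᵢ/kT = 0.37958, 4.1705, 4.7387.
Z = Σ gᵢe^(−Eᵢ/kT) = 5·e^(−0.37958) + 4·e^(−4.1705) + 2·e^(−4.7387) = 3.4207 + 0.061778 + 0.017500 = 3.5000.
⟨E⟩ = Σ Eᵢ gᵢe^(−Eᵢ/kT) / Z = (0.0314·3.4207 + 0.345·0.061778 + 0.392·0.017500) / 3.5000 = 0.0387 eV.

0.0387 eV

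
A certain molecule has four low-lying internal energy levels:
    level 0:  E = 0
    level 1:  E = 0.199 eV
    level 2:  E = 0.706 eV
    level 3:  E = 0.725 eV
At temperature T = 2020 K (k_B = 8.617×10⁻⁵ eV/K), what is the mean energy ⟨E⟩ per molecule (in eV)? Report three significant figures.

k_BT = 8.617×10⁻⁵ × 2020 K = 0.17406 eV.
Eᵢ/kT = 0, 1.1433, 4.0561, 4.1652.
Z = Σ e^(−Eᵢ/kT) = e^(−0) + e^(−1.1433) + e^(−4.0561) + e^(−4.1652) = 1.0000 + 0.31877 + 0.017316 + 0.015527 = 1.3516.
⟨E⟩ = Σ Eᵢ e^(−Eᵢ/kT) / Z = (0·1.0000 + 0.199·0.31877 + 0.706·0.017316 + 0.725·0.015527) / 1.3516 = 0.0643 eV.

0.0643 eV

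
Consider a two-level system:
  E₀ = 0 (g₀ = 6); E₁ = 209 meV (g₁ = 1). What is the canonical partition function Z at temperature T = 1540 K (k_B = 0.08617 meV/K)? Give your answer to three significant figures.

k_BT = 0.08617 × 1540 K = 132.70 meV.
Eᵢ/kT = 0, 1.5750.
Z = Σ gᵢe^(−Eᵢ/kT) = 6·e^(−0) + 1·e^(−1.5750) = 6.0000 + 0.20701 = 6.2070.

Z = 6.21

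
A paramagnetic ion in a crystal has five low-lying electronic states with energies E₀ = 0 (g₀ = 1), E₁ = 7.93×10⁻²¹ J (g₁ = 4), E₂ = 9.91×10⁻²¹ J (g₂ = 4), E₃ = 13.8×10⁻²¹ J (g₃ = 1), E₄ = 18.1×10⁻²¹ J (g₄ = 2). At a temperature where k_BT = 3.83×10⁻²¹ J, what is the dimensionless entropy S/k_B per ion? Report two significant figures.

Eᵢ/kT = 0, 2.070, 2.587, 3.603, 4.726.
Z = Σ gᵢe^(−Eᵢ/kT) = 1·e^(−0) + 4·e^(−2.070) + 4·e^(−2.587) + 1·e^(−3.603) + 2·e^(−4.726) = 1.000 + 0.5047 + 0.3010 + 0.02724 + 0.01772 = 1.851.
⟨E⟩ = Σ EᵢPᵢ = 4.150 ×10⁻²¹ J.
S/k_B = ln Z + ⟨E⟩/kT = ln(1.851) + 4.150/3.83 = 0.6157 + 1.084 = 1.7.

1.7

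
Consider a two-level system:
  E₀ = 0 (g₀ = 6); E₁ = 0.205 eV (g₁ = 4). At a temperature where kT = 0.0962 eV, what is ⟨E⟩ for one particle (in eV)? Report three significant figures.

0.0150 eV

Eᵢ/kT = 0, 2.1310.
Z = Σ gᵢe^(−Eᵢ/kT) = 6·e^(−0) + 4·e^(−2.1310) = 6.0000 + 0.47487 = 6.4749.
⟨E⟩ = Σ Eᵢ gᵢe^(−Eᵢ/kT) / Z = (0·6.0000 + 0.205·0.47487) / 6.4749 = 0.0150 eV.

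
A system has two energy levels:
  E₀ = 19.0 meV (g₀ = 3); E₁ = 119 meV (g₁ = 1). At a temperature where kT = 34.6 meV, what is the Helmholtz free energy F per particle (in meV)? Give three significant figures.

Eᵢ/kT = 0.54913, 3.4393.
Z = Σ gᵢe^(−Eᵢ/kT) = 3·e^(−0.54913) + 1·e^(−3.4393) = 1.7324 + 0.032087 = 1.7645.
F = −kT ln Z = −34.6 × ln(1.7645) = −34.6 × 0.56787 = -19.6 meV.

-19.6 meV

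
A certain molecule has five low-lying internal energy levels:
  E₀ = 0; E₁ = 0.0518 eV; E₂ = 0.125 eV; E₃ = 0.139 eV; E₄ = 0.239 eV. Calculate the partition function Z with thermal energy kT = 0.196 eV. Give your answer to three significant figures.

Z = 3.08

Eᵢ/kT = 0, 0.26429, 0.63776, 0.70918, 1.2194.
Z = Σ e^(−Eᵢ/kT) = e^(−0) + e^(−0.26429) + e^(−0.63776) + e^(−0.70918) + e^(−1.2194) = 1.0000 + 0.76775 + 0.52847 + 0.49205 + 0.29541 = 3.0837.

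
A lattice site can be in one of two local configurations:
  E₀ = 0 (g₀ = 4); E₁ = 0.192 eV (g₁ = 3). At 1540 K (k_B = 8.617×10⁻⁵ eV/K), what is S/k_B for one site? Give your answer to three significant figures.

1.77

k_BT = 8.617×10⁻⁵ × 1540 K = 0.13270 eV.
Eᵢ/kT = 0, 1.4469.
Z = Σ gᵢe^(−Eᵢ/kT) = 4·e^(−0) + 3·e^(−1.4469) = 4.0000 + 0.70590 = 4.7059.
⟨E⟩ = Σ EᵢPᵢ = 0.028801 eV.
S/k_B = ln Z + ⟨E⟩/kT = ln(4.7059) + 0.028801/0.13270 = 1.5488 + 0.21704 = 1.77.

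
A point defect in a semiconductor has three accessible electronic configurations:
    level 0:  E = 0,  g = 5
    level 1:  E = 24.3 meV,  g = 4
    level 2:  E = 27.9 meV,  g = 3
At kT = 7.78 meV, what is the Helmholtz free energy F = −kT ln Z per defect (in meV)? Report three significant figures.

Eᵢ/kT = 0, 3.1234, 3.5861.
Z = Σ gᵢe^(−Eᵢ/kT) = 5·e^(−0) + 4·e^(−3.1234) + 3·e^(−3.5861) = 5.0000 + 0.17603 + 0.083119 = 5.2591.
F = −kT ln Z = −7.78 × ln(5.2591) = −7.78 × 1.6600 = -12.9 meV.

-12.9 meV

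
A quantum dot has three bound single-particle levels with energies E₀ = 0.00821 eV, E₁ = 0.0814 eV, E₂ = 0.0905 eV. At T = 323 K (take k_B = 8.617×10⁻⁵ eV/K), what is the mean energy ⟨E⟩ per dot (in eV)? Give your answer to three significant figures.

k_BT = 8.617×10⁻⁵ × 323 K = 0.027833 eV.
Eᵢ/kT = 0.29497, 2.9246, 3.2515.
Z = Σ e^(−Eᵢ/kT) = e^(−0.29497) + e^(−2.9246) + e^(−3.2515) = 0.74455 + 0.053686 + 0.038716 = 0.83695.
⟨E⟩ = Σ Eᵢ e^(−Eᵢ/kT) / Z = (0.00821·0.74455 + 0.0814·0.053686 + 0.0905·0.038716) / 0.83695 = 0.0167 eV.

0.0167 eV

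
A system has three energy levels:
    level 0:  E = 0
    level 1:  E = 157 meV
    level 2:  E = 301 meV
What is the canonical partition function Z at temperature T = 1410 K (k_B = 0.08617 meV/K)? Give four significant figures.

k_BT = 0.08617 × 1410 K = 121.500 meV.
Eᵢ/kT = 0, 1.29218, 2.47737.
Z = Σ e^(−Eᵢ/kT) = e^(−0) + e^(−1.29218) + e^(−2.47737) = 1.00000 + 0.274671 + 0.0839638 = 1.35863.

Z = 1.359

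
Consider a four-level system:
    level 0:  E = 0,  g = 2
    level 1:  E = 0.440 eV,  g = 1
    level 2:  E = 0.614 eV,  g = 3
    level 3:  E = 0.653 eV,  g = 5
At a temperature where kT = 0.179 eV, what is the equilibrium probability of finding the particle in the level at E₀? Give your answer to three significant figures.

0.865

Eᵢ/kT = 0, 2.4581, 3.4302, 3.6480.
Z = Σ gᵢe^(−Eᵢ/kT) = 2·e^(−0) + 1·e^(−2.4581) + 3·e^(−3.4302) + 5·e^(−3.6480) = 2.0000 + 0.085597 + 0.097141 + 0.13022 = 2.3130.
P₀ = g₀ e^(−E₀/kT) / Z = 2.0000/2.3130 = 0.865.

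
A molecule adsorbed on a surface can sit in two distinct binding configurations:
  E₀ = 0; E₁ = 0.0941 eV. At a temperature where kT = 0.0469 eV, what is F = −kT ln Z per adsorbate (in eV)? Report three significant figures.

-0.00592 eV

Eᵢ/kT = 0, 2.0064.
Z = Σ e^(−Eᵢ/kT) = e^(−0) + e^(−2.0064) = 1.0000 + 0.13447 = 1.1345.
F = −kT ln Z = −0.0469 × ln(1.1345) = −0.0469 × 0.12619 = -0.00592 eV.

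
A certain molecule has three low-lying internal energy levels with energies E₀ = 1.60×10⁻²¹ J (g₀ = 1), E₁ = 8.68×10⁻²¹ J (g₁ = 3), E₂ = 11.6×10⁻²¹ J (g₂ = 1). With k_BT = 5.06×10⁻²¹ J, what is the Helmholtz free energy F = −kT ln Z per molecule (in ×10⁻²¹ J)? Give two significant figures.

Eᵢ/kT = 0.3162, 1.715, 2.292.
Z = Σ gᵢe^(−Eᵢ/kT) = 1·e^(−0.3162) + 3·e^(−1.715) + 1·e^(−2.292) = 0.7289 + 0.5399 + 0.1011 = 1.370.
F = −kT ln Z = −5.06 × ln(1.370) = −5.06 × 0.3148 = -1.6 ×10⁻²¹ J.

-1.6 ×10⁻²¹ J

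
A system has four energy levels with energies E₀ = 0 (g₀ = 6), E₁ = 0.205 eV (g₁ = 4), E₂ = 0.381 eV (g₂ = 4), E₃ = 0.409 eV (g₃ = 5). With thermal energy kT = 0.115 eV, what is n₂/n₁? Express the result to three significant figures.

0.216

n₂/n₁ = (g₂/g₁) exp[−(E₂−E₁)/kT] = (4/4) × exp(−(0.176 eV)/(0.115 eV)) = (4/4) × exp(-1.5304) = 0.216.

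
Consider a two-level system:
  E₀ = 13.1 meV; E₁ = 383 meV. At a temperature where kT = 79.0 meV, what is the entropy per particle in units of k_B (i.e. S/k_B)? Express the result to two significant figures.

Eᵢ/kT = 0.1658, 4.848.
Z = Σ e^(−Eᵢ/kT) = e^(−0.1658) + e^(−4.848) = 0.8472 + 0.007844 = 0.8550.
⟨E⟩ = Σ EᵢPᵢ = 16.49 meV.
S/k_B = ln Z + ⟨E⟩/kT = ln(0.8550) + 16.49/79.0 = -0.1567 + 0.2087 = 0.052.

0.052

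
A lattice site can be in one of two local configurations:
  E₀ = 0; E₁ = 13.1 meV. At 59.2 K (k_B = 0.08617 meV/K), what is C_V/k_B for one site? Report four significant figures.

k_BT = 0.08617 × 59.2 K = 5.10126 meV.
Eᵢ/kT = 0, 2.56799.
Z = Σ e^(−Eᵢ/kT) = e^(−0) + e^(−2.56799) = 1.00000 + 0.0766895 = 1.07669.
⟨E⟩ = 0.933075 meV, ⟨E²⟩ = 12.2233 meV².
C_V/k_B = (⟨E²⟩ − ⟨E⟩²)/(kT)² = (12.2233 − 0.870629)/26.0229 = 0.4363.

0.4363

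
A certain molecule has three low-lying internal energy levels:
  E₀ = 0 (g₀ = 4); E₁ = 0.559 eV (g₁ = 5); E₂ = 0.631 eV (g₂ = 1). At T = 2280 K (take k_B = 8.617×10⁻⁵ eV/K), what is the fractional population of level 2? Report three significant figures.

0.00930

k_BT = 8.617×10⁻⁵ × 2280 K = 0.19647 eV.
Eᵢ/kT = 0, 2.8452, 3.2117.
Z = Σ gᵢe^(−Eᵢ/kT) = 4·e^(−0) + 5·e^(−2.8452) + 1·e^(−3.2117) = 4.0000 + 0.29061 + 0.040288 = 4.3309.
P₂ = g₂ e^(−E₂/kT) / Z = 0.040288/4.3309 = 0.00930.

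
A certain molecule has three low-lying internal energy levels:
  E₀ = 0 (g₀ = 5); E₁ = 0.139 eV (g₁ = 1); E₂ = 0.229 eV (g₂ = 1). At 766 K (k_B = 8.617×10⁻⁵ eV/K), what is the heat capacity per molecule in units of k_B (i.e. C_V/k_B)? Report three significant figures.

0.173

k_BT = 8.617×10⁻⁵ × 766 K = 0.066006 eV.
Eᵢ/kT = 0, 2.1059, 3.4694.
Z = Σ gᵢe^(−Eᵢ/kT) = 5·e^(−0) + 1·e^(−2.1059) + 1·e^(−3.4694) = 5.0000 + 0.12174 + 0.031136 = 5.1529.
⟨E⟩ = 0.0046677 eV, ⟨E²⟩ = 0.00077334 eV².
C_V/k_B = (⟨E²⟩ − ⟨E⟩²)/(kT)² = (0.00077334 − 0.000021787)/0.0043568 = 0.173.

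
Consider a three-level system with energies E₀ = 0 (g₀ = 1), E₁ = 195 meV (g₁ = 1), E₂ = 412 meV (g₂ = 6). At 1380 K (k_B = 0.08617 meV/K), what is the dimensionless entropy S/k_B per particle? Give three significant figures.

k_BT = 0.08617 × 1380 K = 118.91 meV.
Eᵢ/kT = 0, 1.6399, 3.4648.
Z = Σ gᵢe^(−Eᵢ/kT) = 1·e^(−0) + 1·e^(−1.6399) + 6·e^(−3.4648) = 1.0000 + 0.19400 + 0.18768 = 1.3817.
⟨E⟩ = Σ EᵢPᵢ = 83.342 meV.
S/k_B = ln Z + ⟨E⟩/kT = ln(1.3817) + 83.342/118.91 = 0.32331 + 0.70088 = 1.02.

1.02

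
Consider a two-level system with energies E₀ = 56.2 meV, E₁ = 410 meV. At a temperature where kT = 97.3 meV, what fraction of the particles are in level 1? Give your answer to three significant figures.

0.0257

Eᵢ/kT = 0.57760, 4.2138.
Z = Σ e^(−Eᵢ/kT) = e^(−0.57760) + e^(−4.2138) = 0.56124 + 0.014790 = 0.57603.
P₁ = e^(−E₁/kT) / Z = 0.014790/0.57603 = 0.0257.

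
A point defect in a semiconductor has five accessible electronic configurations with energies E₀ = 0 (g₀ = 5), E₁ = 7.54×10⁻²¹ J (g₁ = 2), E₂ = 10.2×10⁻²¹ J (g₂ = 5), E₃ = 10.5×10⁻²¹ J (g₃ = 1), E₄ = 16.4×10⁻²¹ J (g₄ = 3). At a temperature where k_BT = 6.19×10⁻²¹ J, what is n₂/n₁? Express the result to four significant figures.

1.627

n₂/n₁ = (g₂/g₁) exp[−(E₂−E₁)/kT] = (5/2) × exp(−(2.66 ×10⁻²¹ J)/(6.19 ×10⁻²¹ J)) = (5/2) × exp(-0.429725) = 1.627.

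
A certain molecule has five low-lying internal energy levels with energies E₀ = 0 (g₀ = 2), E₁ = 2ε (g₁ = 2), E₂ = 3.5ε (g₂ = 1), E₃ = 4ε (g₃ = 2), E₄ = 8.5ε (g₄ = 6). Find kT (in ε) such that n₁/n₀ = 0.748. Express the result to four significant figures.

n₁/n₀ = (g₁/g₀) exp[−(E₁−E₀)/kT] = 0.748.
⇒ (E₁−E₀)/kT = ln((2/2)/0.748) = ln(1.33690) = 0.290354.
kT = 2ε / 0.290354 = 6.888 ε.

6.888 ε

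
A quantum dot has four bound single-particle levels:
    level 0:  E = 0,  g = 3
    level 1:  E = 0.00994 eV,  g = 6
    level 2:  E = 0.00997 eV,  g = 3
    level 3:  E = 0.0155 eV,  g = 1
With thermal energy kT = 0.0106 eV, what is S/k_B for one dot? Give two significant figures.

2.4

Eᵢ/kT = 0, 0.9377, 0.9406, 1.462.
Z = Σ gᵢe^(−Eᵢ/kT) = 3·e^(−0) + 6·e^(−0.9377) + 3·e^(−0.9406) + 1·e^(−1.462) = 3.000 + 2.349 + 1.171 + 0.2318 = 6.752.
⟨E⟩ = Σ EᵢPᵢ = 0.005719 eV.
S/k_B = ln Z + ⟨E⟩/kT = ln(6.752) + 0.005719/0.0106 = 1.910 + 0.5395 = 2.4.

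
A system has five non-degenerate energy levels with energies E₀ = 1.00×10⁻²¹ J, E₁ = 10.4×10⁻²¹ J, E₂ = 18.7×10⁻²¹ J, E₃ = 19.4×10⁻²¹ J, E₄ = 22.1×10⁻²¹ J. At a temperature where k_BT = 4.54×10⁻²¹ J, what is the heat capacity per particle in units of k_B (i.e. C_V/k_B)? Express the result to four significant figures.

Eᵢ/kT = 0.220264, 2.29075, 4.11894, 4.27313, 4.86784.
Z = Σ e^(−Eᵢ/kT) = e^(−0.220264) + e^(−2.29075) + e^(−4.11894) + e^(−4.27313) + e^(−4.86784) = 0.802307 + 0.101191 + 0.0162617 + 0.0139381 + 0.00768996 = 0.941388.
⟨E⟩ = 2.76096, ⟨E²⟩ = 28.0812.
C_V/k_B = (⟨E²⟩ − ⟨E⟩²)/(kT)² = (28.0812 − 7.62290)/20.6116 = 0.9926.

0.9926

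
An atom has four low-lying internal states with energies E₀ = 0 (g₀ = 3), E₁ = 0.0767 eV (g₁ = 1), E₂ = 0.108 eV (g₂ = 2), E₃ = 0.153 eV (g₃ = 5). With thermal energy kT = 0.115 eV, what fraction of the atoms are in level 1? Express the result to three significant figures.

Eᵢ/kT = 0, 0.66696, 0.93913, 1.3304.
Z = Σ gᵢe^(−Eᵢ/kT) = 3·e^(−0) + 1·e^(−0.66696) + 2·e^(−0.93913) + 5·e^(−1.3304) = 3.0000 + 0.51327 + 0.78194 + 1.3219 = 5.6171.
P₁ = g₁ e^(−E₁/kT) / Z = 0.51327/5.6171 = 0.0914.

0.0914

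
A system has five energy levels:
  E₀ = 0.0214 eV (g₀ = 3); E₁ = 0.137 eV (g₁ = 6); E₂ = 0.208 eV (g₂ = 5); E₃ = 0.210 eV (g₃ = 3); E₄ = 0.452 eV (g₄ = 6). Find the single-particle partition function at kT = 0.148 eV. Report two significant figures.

Z = 7.2

Eᵢ/kT = 0.1446, 0.9257, 1.405, 1.419, 3.054.
Z = Σ gᵢe^(−Eᵢ/kT) = 3·e^(−0.1446) + 6·e^(−0.9257) + 5·e^(−1.405) + 3·e^(−1.419) + 6·e^(−3.054) = 2.596 + 2.378 + 1.227 + 0.7259 + 0.2830 = 7.210.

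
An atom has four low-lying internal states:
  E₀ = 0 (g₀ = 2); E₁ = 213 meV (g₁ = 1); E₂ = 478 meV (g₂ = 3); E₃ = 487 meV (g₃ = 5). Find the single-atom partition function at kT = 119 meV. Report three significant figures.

Z = 2.30

Eᵢ/kT = 0, 1.7899, 4.0168, 4.0924.
Z = Σ gᵢe^(−Eᵢ/kT) = 2·e^(−0) + 1·e^(−1.7899) + 3·e^(−4.0168) + 5·e^(−4.0924) = 2.0000 + 0.16698 + 0.054032 + 0.083496 = 2.3045.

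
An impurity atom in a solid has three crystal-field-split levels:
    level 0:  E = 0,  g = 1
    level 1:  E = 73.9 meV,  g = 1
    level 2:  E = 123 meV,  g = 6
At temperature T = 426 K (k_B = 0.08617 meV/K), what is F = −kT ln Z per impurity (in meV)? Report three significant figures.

k_BT = 0.08617 × 426 K = 36.708 meV.
Eᵢ/kT = 0, 2.0132, 3.3508.
Z = Σ gᵢe^(−Eᵢ/kT) = 1·e^(−0) + 1·e^(−2.0132) + 6·e^(−3.3508) = 1.0000 + 0.13356 + 0.21034 = 1.3439.
F = −kT ln Z = −36.708 × ln(1.3439) = −36.708 × 0.29558 = -10.9 meV.

-10.9 meV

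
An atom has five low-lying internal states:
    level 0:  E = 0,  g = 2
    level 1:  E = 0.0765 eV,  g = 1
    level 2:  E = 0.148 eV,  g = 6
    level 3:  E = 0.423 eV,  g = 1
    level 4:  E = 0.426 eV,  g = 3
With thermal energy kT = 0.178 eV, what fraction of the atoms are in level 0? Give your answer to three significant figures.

0.355

Eᵢ/kT = 0, 0.42978, 0.83146, 2.3764, 2.3933.
Z = Σ gᵢe^(−Eᵢ/kT) = 2·e^(−0) + 1·e^(−0.42978) + 6·e^(−0.83146) + 1·e^(−2.3764) + 3·e^(−2.3933) = 2.0000 + 0.65065 + 2.6125 + 0.092884 + 0.27398 = 5.6300.
P₀ = g₀ e^(−E₀/kT) / Z = 2.0000/5.6300 = 0.355.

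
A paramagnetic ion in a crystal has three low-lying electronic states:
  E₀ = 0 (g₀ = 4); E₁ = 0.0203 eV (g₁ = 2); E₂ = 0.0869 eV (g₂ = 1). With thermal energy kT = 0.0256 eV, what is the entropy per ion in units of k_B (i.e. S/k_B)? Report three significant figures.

1.77

Eᵢ/kT = 0, 0.79297, 3.3945.
Z = Σ gᵢe^(−Eᵢ/kT) = 4·e^(−0) + 2·e^(−0.79297) + 1·e^(−3.3945) = 4.0000 + 0.90500 + 0.033557 = 4.9386.
⟨E⟩ = Σ EᵢPᵢ = 0.0043105 eV.
S/k_B = ln Z + ⟨E⟩/kT = ln(4.9386) + 0.0043105/0.0256 = 1.5971 + 0.16838 = 1.77.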